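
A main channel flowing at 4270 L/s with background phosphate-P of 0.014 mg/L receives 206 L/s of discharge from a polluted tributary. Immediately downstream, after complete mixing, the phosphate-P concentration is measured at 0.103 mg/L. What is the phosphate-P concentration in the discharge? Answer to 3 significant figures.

1.95 mg/L

Mass balance: 4270·0.01400 + 206.0·Cₑ = 4476·0.1030
→ Cₑ = (4476·0.1030 − 4270·0.01400) / 206.0 = 1.948 mg/L.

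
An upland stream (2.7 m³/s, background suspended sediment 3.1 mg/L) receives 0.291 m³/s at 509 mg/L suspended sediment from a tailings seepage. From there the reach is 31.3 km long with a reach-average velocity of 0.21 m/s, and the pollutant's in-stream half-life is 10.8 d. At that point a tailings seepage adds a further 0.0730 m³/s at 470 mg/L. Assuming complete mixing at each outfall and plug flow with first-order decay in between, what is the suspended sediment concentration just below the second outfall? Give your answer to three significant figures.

56.9 mg/L

Mass balance: C = (2.700·3.100 + 0.2910·509.0) / 2.991 = 156.5/2.991 = 52.32 mg/L; combined flow 2.991 m³/s.
Travel time t = 31.3·1000 / 0.21 = 149000 s = 41.40 h.
Half-life 10.8 d → k = ln 2 / 10.8 = 0.06418 d⁻¹.
Decay over the reach: 52.32·exp(−kt) = 52.32·0.8952 = 46.84 mg/L.
At the second outfall, C = (2.991·46.84 + 0.07300·470.0) / (2.991 + 0.07300) = 56.92 mg/L.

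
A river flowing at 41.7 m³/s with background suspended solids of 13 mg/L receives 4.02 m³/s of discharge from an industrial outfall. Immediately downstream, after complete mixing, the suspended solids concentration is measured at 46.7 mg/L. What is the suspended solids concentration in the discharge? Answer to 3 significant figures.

Mass balance: 41.70·13.00 + 4.020·Cₑ = 45.72·46.70
→ Cₑ = (45.72·46.70 − 41.70·13.00) / 4.020 = 396.3 mg/L.

396 mg/L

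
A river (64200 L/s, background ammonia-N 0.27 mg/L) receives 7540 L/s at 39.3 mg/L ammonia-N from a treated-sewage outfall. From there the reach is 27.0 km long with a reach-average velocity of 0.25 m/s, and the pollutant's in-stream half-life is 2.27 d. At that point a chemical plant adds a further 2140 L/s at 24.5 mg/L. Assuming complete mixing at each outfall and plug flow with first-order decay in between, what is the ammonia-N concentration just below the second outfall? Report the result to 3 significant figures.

Mass balance: C = (64200·0.2700 + 7540·39.30) / 71740 = 313700/71740 = 4.372 mg/L; combined flow 71740 L/s.
Travel time t = 27.0·1000 / 0.25 = 108000 s = 30.00 h.
Half-life 2.27 d → k = ln 2 / 2.27 = 0.3054 d⁻¹.
Decay over the reach: 4.372·exp(−kt) = 4.372·0.6827 = 2.985 mg/L.
Second outfall: C = (71740·2.985 + 2140·24.50)/73880 = 3.608 mg/L.

3.61 mg/L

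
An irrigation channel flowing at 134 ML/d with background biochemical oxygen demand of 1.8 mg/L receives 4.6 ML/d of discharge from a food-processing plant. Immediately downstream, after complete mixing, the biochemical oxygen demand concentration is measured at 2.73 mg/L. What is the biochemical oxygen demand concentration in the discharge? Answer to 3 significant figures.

Mass balance: 134.0·1.800 + 4.600·Cₑ = 138.6·2.730
→ Cₑ = (138.6·2.730 − 134.0·1.800) / 4.600 = 29.82 mg/L.

29.8 mg/L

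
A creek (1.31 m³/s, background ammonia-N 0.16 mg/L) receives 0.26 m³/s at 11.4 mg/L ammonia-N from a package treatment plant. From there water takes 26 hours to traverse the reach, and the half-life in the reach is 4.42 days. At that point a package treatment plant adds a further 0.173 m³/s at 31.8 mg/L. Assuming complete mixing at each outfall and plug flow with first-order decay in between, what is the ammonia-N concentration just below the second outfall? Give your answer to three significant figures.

4.69 mg/L

After mixing, C = (1.310·0.1600 + 0.2600·11.40) / 1.570 = 3.174/1.570 = 2.021 mg/L; combined flow 1.570 m³/s.
Half-life 4.42 d → k = ln 2 / 4.42 = 0.1568 d⁻¹.
Applying C = C₀e^(−kt): 2.021 × 0.8438 = 1.706 mg/L.
At the second outfall, C = (1.570·1.706 + 0.1730·31.80) / (1.570 + 0.1730) = 4.693 mg/L.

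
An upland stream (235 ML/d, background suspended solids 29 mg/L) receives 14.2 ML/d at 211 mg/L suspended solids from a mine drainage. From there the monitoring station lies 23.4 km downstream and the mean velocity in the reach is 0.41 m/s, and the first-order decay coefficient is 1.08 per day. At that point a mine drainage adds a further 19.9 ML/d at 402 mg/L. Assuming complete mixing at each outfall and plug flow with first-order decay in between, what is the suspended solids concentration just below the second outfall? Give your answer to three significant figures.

47.6 mg/L

After mixing, C = (235.0·29.00 + 14.20·211.0) / 249.2 = 9811/249.2 = 39.37 mg/L; combined flow 249.2 ML/d.
Travel time t = 23.4·1000 / 0.41 = 57070 s = 15.85 h.
First-order decay: C = 39.37·exp(−k·t) = 39.37·0.4900 = 19.29 mg/L.
Second outfall: C = (249.2·19.29 + 19.90·402.0)/269.1 = 47.59 mg/L.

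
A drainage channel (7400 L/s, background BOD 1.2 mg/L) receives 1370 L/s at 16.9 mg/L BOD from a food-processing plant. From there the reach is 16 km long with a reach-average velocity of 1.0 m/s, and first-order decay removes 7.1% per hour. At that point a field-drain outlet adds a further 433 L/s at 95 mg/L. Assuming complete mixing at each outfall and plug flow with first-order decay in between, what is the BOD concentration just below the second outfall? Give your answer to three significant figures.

Flow-weighted average: C = (7400·1.200 + 1370·16.90) / 8770 = 32030/8770 = 3.653 mg/L; combined flow 8770 L/s.
Travel time t = 16·1000 / 1.0 = 16000 s = 4.444 h.
7.1%/h lost → k = −ln(1 − 0.071) = 0.07365 h⁻¹.
After decay, C = 3.653 × e^(−kt) = 3.653 × 0.7209 = 2.633 mg/L.
Second outfall: C = (8770·2.633 + 433.0·95.00)/9203 = 6.979 mg/L.

6.98 mg/L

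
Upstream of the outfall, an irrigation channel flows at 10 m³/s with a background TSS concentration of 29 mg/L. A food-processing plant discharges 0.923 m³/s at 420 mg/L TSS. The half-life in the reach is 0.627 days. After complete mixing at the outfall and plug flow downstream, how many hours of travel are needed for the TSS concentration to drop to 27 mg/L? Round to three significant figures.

Conservation of mass: C = (10.00·29.00 + 0.9230·420.0) / 10.92 = 677.7/10.92 = 62.04 mg/L.
Half-life 0.627 d → k = ln 2 / 0.627 = 1.105 d⁻¹.
62.04·exp(−k·t) = 27 → t = ln(62.04/27)/k = 65020 s = 18.06 h.

18.1 h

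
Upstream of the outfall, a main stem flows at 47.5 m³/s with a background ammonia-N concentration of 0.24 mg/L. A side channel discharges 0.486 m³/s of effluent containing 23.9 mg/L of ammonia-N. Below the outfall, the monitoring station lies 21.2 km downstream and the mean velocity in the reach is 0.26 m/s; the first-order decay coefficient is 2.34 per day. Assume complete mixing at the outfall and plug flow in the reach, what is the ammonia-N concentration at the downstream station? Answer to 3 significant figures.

0.0527 mg/L

Flow-weighted average: C = (47.50·0.2400 + 0.4860·23.90) / 47.99 = 23.02/47.99 = 0.4796 mg/L.
Travel time t = 21.2·1000 / 0.26 = 81540 s = 22.65 h.
First-order decay: C = 0.4796·exp(−k·t) = 0.4796·0.1099 = 0.05270 mg/L.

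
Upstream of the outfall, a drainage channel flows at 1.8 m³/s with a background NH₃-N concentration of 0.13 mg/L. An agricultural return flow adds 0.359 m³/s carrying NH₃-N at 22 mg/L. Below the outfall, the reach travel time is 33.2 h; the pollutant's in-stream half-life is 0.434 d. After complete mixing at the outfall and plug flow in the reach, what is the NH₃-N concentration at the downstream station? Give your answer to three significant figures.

0.413 mg/L

Mass balance: C = (1.800·0.1300 + 0.3590·22.00) / 2.159 = 8.132/2.159 = 3.767 mg/L.
Half-life 0.434 d → k = ln 2 / 0.434 = 1.597 d⁻¹.
After decay, C = 3.767 × e^(−kt) = 3.767 × 0.1098 = 0.4135 mg/L.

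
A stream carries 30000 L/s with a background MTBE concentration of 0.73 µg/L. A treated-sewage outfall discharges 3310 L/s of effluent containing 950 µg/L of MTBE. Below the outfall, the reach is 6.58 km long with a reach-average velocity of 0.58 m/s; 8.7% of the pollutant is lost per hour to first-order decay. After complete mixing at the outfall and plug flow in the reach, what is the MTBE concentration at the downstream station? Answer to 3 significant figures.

71.4 µg/L

Flow-weighted average: C = (30000·0.7300 + 3310·950.0) / 33310 = 3166000/33310 = 95.06 µg/L.
Travel time t = 6.58·1000 / 0.58 = 11340 s = 3.151 h.
8.7%/h lost → k = −ln(1 − 0.087) = 0.09102 h⁻¹.
After decay, C = 95.06 × e^(−kt) = 95.06 × 0.7506 = 71.35 µg/L.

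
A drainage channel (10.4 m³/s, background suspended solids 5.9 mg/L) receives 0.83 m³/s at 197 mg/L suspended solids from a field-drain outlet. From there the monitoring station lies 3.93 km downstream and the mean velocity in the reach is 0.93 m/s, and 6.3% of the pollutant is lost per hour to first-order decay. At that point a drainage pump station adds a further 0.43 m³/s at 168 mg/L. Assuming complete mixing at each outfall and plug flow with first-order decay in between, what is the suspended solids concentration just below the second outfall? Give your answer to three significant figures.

Mixed concentration C = ΣQC/ΣQ = (10.40·5.900 + 0.8300·197.0) / 11.23 = 224.9/11.23 = 20.02 mg/L; combined flow 11.23 m³/s.
Travel time t = 3.93·1000 / 0.93 = 4226 s = 1.174 h.
6.3%/h lost → k = −ln(1 − 0.063) = 0.06507 h⁻¹.
First-order decay: C = 20.02·exp(−k·t) = 20.02·0.9265 = 18.55 mg/L.
Second outfall: C = (11.23·18.55 + 0.4300·168.0)/11.66 = 24.06 mg/L.

24.1 mg/L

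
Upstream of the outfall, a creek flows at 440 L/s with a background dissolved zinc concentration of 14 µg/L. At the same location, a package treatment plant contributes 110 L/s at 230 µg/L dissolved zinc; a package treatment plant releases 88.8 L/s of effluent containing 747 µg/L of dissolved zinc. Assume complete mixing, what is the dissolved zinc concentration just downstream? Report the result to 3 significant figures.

153 µg/L

Flow-weighted average: C = (440.0·14.00 + 110.0·230.0 + 88.80·747.0) / 638.8 = 97790/638.8 = 153.1 µg/L.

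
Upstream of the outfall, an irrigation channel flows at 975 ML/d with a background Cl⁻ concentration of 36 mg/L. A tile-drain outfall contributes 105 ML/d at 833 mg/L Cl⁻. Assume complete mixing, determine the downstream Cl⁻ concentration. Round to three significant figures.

113 mg/L

Mass balance: C = (975.0·36.00 + 105.0·833.0) / 1080 = 122600/1080 = 113.5 mg/L.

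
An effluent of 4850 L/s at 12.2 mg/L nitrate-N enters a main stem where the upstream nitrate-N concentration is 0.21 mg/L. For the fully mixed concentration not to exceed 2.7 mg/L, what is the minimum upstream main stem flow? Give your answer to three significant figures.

Set C_mix = 2.7: (Q·0.2100 + 4850·12.20) / (Q + 4850) = 2.7
→ Q = 4850·(12.20 − 2.7)/(2.7 − 0.2100) = 18500 L/s.

18500 L/s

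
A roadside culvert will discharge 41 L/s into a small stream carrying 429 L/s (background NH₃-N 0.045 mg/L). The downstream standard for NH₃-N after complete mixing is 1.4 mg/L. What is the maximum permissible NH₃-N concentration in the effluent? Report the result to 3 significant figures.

15.6 mg/L

At the limit, (Qr·Cr + Qe·Cₑ)/(Qr + Qe) = 1.4:
Cₑ = (470.0·1.4 − 429.0·0.04500) / 41.00 = 15.58 mg/L.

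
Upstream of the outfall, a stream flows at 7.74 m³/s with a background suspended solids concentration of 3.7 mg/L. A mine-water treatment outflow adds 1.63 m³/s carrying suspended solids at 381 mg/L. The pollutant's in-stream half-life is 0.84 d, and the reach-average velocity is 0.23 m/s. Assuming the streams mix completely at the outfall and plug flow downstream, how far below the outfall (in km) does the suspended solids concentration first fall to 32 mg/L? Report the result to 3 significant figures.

18.6 km

Mixed concentration C = ΣQC/ΣQ = (7.740·3.700 + 1.630·381.0) / 9.370 = 649.7/9.370 = 69.33 mg/L.
Half-life 0.84 d → k = ln 2 / 0.84 = 0.8252 d⁻¹.
Set 69.33·exp(−k·t) = 32 → t = ln(69.33/32)/k = 80960 s = 22.49 h.
Distance = v·t = 0.23·80960 = 18620 m = 18.62 km.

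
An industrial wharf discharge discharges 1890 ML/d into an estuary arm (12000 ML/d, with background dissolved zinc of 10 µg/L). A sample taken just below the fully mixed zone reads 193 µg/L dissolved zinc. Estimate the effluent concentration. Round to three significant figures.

Mass balance: 12000·10.00 + 1890·Cₑ = 13890·193.0
→ Cₑ = (13890·193.0 − 12000·10.00) / 1890 = 1355 µg/L.

1350 µg/L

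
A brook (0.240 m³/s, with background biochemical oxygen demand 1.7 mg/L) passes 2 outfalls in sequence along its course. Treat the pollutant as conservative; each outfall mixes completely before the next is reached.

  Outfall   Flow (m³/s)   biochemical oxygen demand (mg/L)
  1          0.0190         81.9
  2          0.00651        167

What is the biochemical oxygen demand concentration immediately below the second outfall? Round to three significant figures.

Outfall 1: combined Q = 0.2590 m³/s; C = (0.2400·1.700 + 0.01900·81.90)/0.2590 = 7.583 mg/L.
Outfall 2: combined Q = 0.2655 m³/s; C = (0.2590·7.583 + 0.006510·167.0)/0.2655 = 11.49 mg/L.

11.5 mg/L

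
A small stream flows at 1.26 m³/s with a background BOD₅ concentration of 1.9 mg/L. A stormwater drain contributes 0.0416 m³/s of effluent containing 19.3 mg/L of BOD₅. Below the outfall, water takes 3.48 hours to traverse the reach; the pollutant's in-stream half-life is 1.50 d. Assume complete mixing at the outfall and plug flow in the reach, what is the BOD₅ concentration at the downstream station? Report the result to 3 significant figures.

Flow-weighted average: C = (1.260·1.900 + 0.04160·19.30) / 1.302 = 3.197/1.302 = 2.456 mg/L.
Half-life 1.50 d → k = ln 2 / 1.50 = 0.4621 d⁻¹.
Applying C = C₀e^(−kt): 2.456 × 0.9352 = 2.297 mg/L.

2.30 mg/L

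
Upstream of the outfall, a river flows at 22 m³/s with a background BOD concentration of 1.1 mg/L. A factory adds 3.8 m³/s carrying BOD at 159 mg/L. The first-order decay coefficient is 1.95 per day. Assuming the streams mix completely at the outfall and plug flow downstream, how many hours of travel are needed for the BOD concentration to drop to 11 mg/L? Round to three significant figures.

Conservation of mass: C = (22.00·1.100 + 3.800·159.0) / 25.80 = 628.4/25.80 = 24.36 mg/L.
24.36·exp(−k·t) = 11 → t = ln(24.36/11)/k = 35220 s = 9.783 h.

9.78 h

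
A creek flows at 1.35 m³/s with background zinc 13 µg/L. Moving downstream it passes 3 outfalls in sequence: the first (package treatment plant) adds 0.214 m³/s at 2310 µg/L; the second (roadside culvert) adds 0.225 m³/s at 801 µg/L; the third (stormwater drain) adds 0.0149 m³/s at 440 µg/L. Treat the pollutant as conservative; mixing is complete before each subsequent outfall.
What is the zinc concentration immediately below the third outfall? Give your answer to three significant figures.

Below outfall 1: Q → 1.564 m³/s, C = (1.350·13.00 + 0.2140·2310)/1.564 = 327.3 µg/L.
Below outfall 2: Q → 1.789 m³/s, C = (1.564·327.3 + 0.2250·801.0)/1.789 = 386.9 µg/L.
Below outfall 3: Q → 1.804 m³/s, C = (1.789·386.9 + 0.01490·440.0)/1.804 = 387.3 µg/L.

387 µg/L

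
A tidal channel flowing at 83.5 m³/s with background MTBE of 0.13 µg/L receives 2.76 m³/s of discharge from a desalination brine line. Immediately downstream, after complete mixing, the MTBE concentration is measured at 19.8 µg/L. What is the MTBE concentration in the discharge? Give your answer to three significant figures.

Mass balance: 83.50·0.1300 + 2.760·Cₑ = 86.26·19.80
→ Cₑ = (86.26·19.80 − 83.50·0.1300) / 2.760 = 614.9 µg/L.

615 µg/L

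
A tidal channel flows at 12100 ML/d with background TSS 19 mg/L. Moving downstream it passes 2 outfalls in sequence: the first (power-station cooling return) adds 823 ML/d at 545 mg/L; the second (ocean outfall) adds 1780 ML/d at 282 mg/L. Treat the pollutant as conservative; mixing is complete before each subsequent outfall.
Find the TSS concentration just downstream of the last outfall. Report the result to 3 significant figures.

80.3 mg/L

After outfall 1: Q = 12100 + 823.0 = 12920 ML/d; C = (12100·19.00 + 823.0·545.0)/12920 = 52.50 mg/L.
After outfall 2: Q = 12920 + 1780 = 14700 ML/d; C = (12920·52.50 + 1780·282.0)/14700 = 80.28 mg/L.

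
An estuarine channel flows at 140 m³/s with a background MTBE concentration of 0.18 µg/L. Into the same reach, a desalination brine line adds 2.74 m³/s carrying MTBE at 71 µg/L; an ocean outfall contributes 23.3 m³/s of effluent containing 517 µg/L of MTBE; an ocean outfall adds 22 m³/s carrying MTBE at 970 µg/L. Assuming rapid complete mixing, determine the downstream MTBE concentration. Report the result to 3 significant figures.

Mixed concentration C = ΣQC/ΣQ = (140.0·0.1800 + 2.740·71.00 + 23.30·517.0 + 22.00·970.0) / 188.0 = 33610/188.0 = 178.7 µg/L.

179 µg/L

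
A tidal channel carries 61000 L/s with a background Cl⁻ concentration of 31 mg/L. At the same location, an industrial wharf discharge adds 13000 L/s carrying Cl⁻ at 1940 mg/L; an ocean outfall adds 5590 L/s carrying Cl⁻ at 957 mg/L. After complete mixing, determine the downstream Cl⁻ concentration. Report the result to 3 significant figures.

408 mg/L

After mixing, C = (61000·31.00 + 13000·1940 + 5590·957.0) / 79590 = 32460000/79590 = 407.8 mg/L.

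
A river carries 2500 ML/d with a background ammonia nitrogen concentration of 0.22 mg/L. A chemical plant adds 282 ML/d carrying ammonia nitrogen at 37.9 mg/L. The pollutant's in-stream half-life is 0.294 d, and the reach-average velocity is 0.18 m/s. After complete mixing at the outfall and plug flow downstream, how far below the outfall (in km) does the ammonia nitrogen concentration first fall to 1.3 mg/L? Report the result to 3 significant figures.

7.48 km

Mass balance: C = (2500·0.2200 + 282.0·37.90) / 2782 = 11240/2782 = 4.039 mg/L.
Half-life 0.294 d → k = ln 2 / 0.294 = 2.358 d⁻¹.
Set 4.039·exp(−k·t) = 1.3 → t = ln(4.039/1.3)/k = 41550 s = 11.54 h.
Distance = v·t = 0.18·41550 = 7479 m = 7.479 km.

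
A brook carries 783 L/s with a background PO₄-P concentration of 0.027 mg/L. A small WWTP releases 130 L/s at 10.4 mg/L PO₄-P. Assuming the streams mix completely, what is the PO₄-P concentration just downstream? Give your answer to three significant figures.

After mixing, C = (783.0·0.02700 + 130.0·10.40) / 913.0 = 1373/913.0 = 1.504 mg/L.

1.50 mg/L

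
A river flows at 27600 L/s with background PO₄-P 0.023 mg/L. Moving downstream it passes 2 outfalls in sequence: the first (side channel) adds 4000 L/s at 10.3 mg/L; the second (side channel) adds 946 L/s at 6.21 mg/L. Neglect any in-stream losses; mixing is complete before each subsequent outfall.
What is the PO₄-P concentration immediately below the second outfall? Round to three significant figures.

1.47 mg/L

Outfall 1: combined Q = 31600 L/s; C = (27600·0.02300 + 4000·10.30)/31600 = 1.324 mg/L.
Outfall 2: combined Q = 32550 L/s; C = (31600·1.324 + 946.0·6.210)/32550 = 1.466 mg/L.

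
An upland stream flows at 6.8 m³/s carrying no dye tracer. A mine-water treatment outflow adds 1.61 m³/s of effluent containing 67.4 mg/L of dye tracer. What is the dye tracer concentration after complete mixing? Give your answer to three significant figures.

Mass balance: C = (6.800·0 + 1.610·67.40) / 8.410 = 108.5/8.410 = 12.90 mg/L.

12.9 mg/L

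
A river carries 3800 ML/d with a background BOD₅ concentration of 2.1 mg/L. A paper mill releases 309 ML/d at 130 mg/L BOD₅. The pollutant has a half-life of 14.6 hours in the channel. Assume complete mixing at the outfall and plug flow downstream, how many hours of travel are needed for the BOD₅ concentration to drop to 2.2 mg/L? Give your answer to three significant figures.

Conservation of mass: C = (3800·2.100 + 309.0·130.0) / 4109 = 48150/4109 = 11.72 mg/L.
Half-life 14.6 h → k = ln 2 / 14.6 = 0.04748 h⁻¹ = 1.139 d⁻¹.
11.72·exp(−k·t) = 2.2 → t = ln(11.72/2.2)/k = 126800 s = 35.23 h.

35.2 h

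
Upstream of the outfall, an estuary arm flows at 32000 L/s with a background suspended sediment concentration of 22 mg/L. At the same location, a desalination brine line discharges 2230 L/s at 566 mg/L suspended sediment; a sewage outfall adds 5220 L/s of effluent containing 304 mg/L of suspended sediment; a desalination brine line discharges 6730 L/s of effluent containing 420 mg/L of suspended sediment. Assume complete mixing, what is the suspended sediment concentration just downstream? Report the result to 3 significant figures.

Flow-weighted average: C = (32000·22.00 + 2230·566.0 + 5220·304.0 + 6730·420.0) / 46180 = 6380000/46180 = 138.1 mg/L.

138 mg/L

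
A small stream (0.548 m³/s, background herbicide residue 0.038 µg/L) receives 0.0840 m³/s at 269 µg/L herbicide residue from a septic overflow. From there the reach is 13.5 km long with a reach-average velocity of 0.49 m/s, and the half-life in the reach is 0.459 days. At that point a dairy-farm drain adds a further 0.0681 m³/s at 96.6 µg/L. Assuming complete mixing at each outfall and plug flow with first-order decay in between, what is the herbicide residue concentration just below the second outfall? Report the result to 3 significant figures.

29.4 µg/L

After mixing, C = (0.5480·0.03800 + 0.08400·269.0) / 0.6320 = 22.62/0.6320 = 35.79 µg/L; combined flow 0.6320 m³/s.
Travel time t = 13.5·1000 / 0.49 = 27550 s = 7.653 h.
Half-life 0.459 d → k = ln 2 / 0.459 = 1.510 d⁻¹.
First-order decay: C = 35.79·exp(−k·t) = 35.79·0.6178 = 22.11 µg/L.
Second outfall: C = (0.6320·22.11 + 0.06810·96.60)/0.7001 = 29.36 µg/L.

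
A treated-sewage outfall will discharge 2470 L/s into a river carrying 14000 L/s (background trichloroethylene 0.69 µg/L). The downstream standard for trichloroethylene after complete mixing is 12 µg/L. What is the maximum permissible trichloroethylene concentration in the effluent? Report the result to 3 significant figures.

76.1 µg/L

At the limit, (Qr·Cr + Qe·Cₑ)/(Qr + Qe) = 12:
Cₑ = (16470·12 − 14000·0.6900) / 2470 = 76.11 µg/L.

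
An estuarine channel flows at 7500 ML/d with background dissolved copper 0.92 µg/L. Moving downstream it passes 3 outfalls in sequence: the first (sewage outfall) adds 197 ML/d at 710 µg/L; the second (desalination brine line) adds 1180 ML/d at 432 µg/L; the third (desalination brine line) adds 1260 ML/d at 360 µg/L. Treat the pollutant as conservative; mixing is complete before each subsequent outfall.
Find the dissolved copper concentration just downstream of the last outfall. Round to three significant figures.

Below outfall 1: Q → 7697 ML/d, C = (7500·0.9200 + 197.0·710.0)/7697 = 19.07 µg/L.
Below outfall 2: Q → 8877 ML/d, C = (7697·19.07 + 1180·432.0)/8877 = 73.96 µg/L.
Below outfall 3: Q → 10140 ML/d, C = (8877·73.96 + 1260·360.0)/10140 = 109.5 µg/L.

110 µg/L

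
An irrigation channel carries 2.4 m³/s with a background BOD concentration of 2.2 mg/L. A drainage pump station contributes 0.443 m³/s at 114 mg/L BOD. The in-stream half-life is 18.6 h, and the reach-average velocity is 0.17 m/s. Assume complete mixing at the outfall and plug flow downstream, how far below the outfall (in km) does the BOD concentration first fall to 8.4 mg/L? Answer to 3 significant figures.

13.9 km

Conservation of mass: C = (2.400·2.200 + 0.4430·114.0) / 2.843 = 55.78/2.843 = 19.62 mg/L.
Half-life 18.6 h → k = ln 2 / 18.6 = 0.03727 h⁻¹ = 0.8944 d⁻¹.
Set 19.62·exp(−k·t) = 8.4 → t = ln(19.62/8.4)/k = 81950 s = 22.76 h.
Distance = v·t = 0.17·81950 = 13930 m = 13.93 km.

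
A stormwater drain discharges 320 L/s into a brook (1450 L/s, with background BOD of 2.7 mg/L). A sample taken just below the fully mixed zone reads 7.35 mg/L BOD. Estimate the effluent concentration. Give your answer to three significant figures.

28.4 mg/L

Mass balance: 1450·2.700 + 320.0·Cₑ = 1770·7.350
→ Cₑ = (1770·7.350 − 1450·2.700) / 320.0 = 28.42 mg/L.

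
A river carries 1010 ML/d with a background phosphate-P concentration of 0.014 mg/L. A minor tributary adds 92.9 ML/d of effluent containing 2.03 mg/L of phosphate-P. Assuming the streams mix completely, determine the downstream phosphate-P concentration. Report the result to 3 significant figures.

Mass balance: C = (1010·0.01400 + 92.90·2.030) / 1103 = 202.7/1103 = 0.1838 mg/L.

0.184 mg/L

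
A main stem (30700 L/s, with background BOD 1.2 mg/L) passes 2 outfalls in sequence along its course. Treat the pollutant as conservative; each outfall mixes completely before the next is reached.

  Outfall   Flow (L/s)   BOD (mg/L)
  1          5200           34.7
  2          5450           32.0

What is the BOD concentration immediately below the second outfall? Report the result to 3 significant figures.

9.47 mg/L

After outfall 1: Q = 30700 + 5200 = 35900 L/s; C = (30700·1.200 + 5200·34.70)/35900 = 6.052 mg/L.
After outfall 2: Q = 35900 + 5450 = 41350 L/s; C = (35900·6.052 + 5450·32.00)/41350 = 9.472 mg/L.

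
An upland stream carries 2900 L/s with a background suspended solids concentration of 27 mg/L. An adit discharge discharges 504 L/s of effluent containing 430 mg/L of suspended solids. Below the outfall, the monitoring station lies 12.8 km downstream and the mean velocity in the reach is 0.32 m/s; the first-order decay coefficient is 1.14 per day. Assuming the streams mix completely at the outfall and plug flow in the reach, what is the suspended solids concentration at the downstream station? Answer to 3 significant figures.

Mass balance: C = (2900·27.00 + 504.0·430.0) / 3404 = 295000/3404 = 86.67 mg/L.
Travel time t = 12.8·1000 / 0.32 = 40000 s = 11.11 h.
After decay, C = 86.67 × e^(−kt) = 86.67 × 0.5899 = 51.13 mg/L.

51.1 mg/L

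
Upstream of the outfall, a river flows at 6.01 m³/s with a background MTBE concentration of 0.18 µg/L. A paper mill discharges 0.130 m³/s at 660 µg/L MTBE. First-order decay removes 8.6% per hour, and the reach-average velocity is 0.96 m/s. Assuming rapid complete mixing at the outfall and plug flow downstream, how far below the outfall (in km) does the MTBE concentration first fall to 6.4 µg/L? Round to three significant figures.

Flow-weighted average: C = (6.010·0.1800 + 0.1300·660.0) / 6.140 = 86.88/6.140 = 14.15 µg/L.
8.6%/h lost → k = −ln(1 − 0.086) = 0.08992 h⁻¹.
Set 14.15·exp(−k·t) = 6.4 → t = ln(14.15/6.4)/k = 31760 s = 8.823 h.
Distance = v·t = 0.96·31760 = 30490 m = 30.49 km.

30.5 km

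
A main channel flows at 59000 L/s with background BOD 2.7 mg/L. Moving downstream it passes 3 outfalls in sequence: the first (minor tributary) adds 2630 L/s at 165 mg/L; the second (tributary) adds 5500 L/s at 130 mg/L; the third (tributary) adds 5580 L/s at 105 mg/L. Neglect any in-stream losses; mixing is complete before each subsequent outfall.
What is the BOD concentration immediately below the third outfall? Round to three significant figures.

26.1 mg/L

After outfall 1: Q = 59000 + 2630 = 61630 L/s; C = (59000·2.700 + 2630·165.0)/61630 = 9.626 mg/L.
After outfall 2: Q = 61630 + 5500 = 67130 L/s; C = (61630·9.626 + 5500·130.0)/67130 = 19.49 mg/L.
After outfall 3: Q = 67130 + 5580 = 72710 L/s; C = (67130·19.49 + 5580·105.0)/72710 = 26.05 mg/L.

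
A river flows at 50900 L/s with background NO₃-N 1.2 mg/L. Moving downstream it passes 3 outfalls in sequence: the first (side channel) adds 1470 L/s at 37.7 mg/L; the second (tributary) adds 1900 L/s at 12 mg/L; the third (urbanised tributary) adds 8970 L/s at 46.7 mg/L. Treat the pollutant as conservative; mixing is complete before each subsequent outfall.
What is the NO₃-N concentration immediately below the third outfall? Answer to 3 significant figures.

After outfall 1: Q = 50900 + 1470 = 52370 L/s; C = (50900·1.200 + 1470·37.70)/52370 = 2.225 mg/L.
After outfall 2: Q = 52370 + 1900 = 54270 L/s; C = (52370·2.225 + 1900·12.00)/54270 = 2.567 mg/L.
After outfall 3: Q = 54270 + 8970 = 63240 L/s; C = (54270·2.567 + 8970·46.70)/63240 = 8.827 mg/L.

8.83 mg/L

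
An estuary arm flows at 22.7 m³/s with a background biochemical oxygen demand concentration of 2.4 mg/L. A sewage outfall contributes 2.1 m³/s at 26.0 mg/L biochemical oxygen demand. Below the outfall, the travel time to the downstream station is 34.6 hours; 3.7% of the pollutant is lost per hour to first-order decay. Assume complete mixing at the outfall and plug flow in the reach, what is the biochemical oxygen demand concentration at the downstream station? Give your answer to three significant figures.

Mixed concentration C = ΣQC/ΣQ = (22.70·2.400 + 2.100·26.00) / 24.80 = 109.1/24.80 = 4.398 mg/L.
3.7%/h lost → k = −ln(1 − 0.037) = 0.03770 h⁻¹.
Decay over the reach: 4.398·exp(−kt) = 4.398·0.2713 = 1.193 mg/L.

1.19 mg/L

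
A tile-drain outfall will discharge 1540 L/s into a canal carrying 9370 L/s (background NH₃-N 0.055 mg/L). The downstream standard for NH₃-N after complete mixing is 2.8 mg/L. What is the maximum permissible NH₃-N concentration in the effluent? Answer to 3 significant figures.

19.5 mg/L

At the limit, (Qr·Cr + Qe·Cₑ)/(Qr + Qe) = 2.8:
Cₑ = (10910·2.8 − 9370·0.05500) / 1540 = 19.50 mg/L.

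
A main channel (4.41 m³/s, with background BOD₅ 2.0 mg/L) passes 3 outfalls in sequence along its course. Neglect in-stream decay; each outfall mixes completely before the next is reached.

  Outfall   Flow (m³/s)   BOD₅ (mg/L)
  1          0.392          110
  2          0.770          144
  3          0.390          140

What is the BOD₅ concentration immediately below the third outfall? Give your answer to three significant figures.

36.5 mg/L

After outfall 1: Q = 4.410 + 0.3920 = 4.802 m³/s; C = (4.410·2.000 + 0.3920·110.0)/4.802 = 10.82 mg/L.
After outfall 2: Q = 4.802 + 0.7700 = 5.572 m³/s; C = (4.802·10.82 + 0.7700·144.0)/5.572 = 29.22 mg/L.
After outfall 3: Q = 5.572 + 0.3900 = 5.962 m³/s; C = (5.572·29.22 + 0.3900·140.0)/5.962 = 36.47 mg/L.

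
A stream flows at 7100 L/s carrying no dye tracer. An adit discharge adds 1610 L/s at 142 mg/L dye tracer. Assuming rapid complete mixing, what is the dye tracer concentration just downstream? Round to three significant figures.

26.2 mg/L

Conservation of mass: C = (7100·0 + 1610·142.0) / 8710 = 228600/8710 = 26.25 mg/L.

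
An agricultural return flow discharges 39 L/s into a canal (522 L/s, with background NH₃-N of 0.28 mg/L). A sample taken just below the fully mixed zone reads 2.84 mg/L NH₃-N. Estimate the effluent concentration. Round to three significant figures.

37.1 mg/L

Mass balance: 522.0·0.2800 + 39.00·Cₑ = 561.0·2.840
→ Cₑ = (561.0·2.840 − 522.0·0.2800) / 39.00 = 37.10 mg/L.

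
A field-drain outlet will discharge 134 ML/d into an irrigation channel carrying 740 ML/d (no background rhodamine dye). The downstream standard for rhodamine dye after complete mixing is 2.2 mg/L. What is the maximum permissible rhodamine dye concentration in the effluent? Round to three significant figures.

At the limit, (Qr·Cr + Qe·Cₑ)/(Qr + Qe) = 2.2:
Cₑ = (874.0·2.2 − 740.0·0) / 134.0 = 14.35 mg/L.

14.3 mg/L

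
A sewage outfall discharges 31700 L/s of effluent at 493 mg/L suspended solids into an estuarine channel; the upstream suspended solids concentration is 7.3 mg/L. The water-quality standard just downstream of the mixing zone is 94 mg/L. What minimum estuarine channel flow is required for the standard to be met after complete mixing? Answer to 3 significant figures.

146000 L/s

Set C_mix = 94: (Q·7.300 + 31700·493.0) / (Q + 31700) = 94
→ Q = 31700·(493.0 − 94)/(94 − 7.300) = 145900 L/s.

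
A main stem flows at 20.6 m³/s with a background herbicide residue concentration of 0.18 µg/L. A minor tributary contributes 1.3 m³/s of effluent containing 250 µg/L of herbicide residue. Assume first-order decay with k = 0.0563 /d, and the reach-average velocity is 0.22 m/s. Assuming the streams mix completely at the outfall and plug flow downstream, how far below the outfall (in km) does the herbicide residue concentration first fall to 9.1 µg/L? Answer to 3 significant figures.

169 km

Mass balance: C = (20.60·0.1800 + 1.300·250.0) / 21.90 = 328.7/21.90 = 15.01 µg/L.
Set 15.01·exp(−k·t) = 9.1 → t = ln(15.01/9.1)/k = 767900 s = 213.3 h.
Distance = v·t = 0.22·767900 = 168900 m = 168.9 km.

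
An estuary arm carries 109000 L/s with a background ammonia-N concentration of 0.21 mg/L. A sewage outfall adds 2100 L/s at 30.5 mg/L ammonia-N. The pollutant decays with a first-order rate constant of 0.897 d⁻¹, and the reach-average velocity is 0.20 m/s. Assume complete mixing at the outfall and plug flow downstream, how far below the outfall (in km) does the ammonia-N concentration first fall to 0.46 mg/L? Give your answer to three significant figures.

Flow-weighted average: C = (109000·0.2100 + 2100·30.50) / 111100 = 86940/111100 = 0.7825 mg/L.
Set 0.7825·exp(−k·t) = 0.46 → t = ln(0.7825/0.46)/k = 51180 s = 14.22 h.
Distance = v·t = 0.20·51180 = 10240 m = 10.24 km.

10.2 km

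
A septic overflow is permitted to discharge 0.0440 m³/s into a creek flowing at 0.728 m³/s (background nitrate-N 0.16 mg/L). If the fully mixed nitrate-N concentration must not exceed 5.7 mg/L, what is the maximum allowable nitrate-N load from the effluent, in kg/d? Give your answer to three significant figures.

Mass balance at the limit: 0.7280·0.1600 + 0.04400·Cₑ = 0.7720·5.7 → Cₑ = 97.36 mg/L.
Load = 0.04400 m³/s × 97.36 g/m³ × 86 400 s/d = 370.1 kg/d.

370 kg/d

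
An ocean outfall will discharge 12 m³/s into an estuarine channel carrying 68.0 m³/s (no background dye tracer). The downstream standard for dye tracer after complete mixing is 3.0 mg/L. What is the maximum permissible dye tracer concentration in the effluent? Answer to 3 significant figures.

At the limit, (Qr·Cr + Qe·Cₑ)/(Qr + Qe) = 3.0:
Cₑ = (80.00·3.0 − 68.00·0) / 12.00 = 20.00 mg/L.

20.0 mg/L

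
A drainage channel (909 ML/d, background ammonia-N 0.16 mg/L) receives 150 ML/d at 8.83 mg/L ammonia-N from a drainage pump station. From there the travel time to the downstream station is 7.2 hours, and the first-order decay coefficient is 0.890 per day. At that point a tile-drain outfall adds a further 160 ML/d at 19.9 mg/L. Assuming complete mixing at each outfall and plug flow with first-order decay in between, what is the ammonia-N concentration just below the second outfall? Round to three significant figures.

3.54 mg/L

After mixing, C = (909.0·0.1600 + 150.0·8.830) / 1059 = 1470/1059 = 1.388 mg/L; combined flow 1059 ML/d.
First-order decay: C = 1.388·exp(−k·t) = 1.388·0.7657 = 1.063 mg/L.
Second outfall: C = (1059·1.063 + 160.0·19.90)/1219 = 3.535 mg/L.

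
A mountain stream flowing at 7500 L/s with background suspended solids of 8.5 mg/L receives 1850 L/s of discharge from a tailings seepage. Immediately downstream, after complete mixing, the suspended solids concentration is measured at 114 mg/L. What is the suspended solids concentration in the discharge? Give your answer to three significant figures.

542 mg/L

Mass balance: 7500·8.500 + 1850·Cₑ = 9350·114.0
→ Cₑ = (9350·114.0 − 7500·8.500) / 1850 = 541.7 mg/L.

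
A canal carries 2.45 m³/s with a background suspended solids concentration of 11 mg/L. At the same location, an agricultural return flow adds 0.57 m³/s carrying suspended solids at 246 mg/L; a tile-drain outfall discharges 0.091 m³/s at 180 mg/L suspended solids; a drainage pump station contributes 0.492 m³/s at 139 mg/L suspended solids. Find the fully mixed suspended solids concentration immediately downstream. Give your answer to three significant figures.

Mass balance: C = (2.450·11.00 + 0.5700·246.0 + 0.09100·180.0 + 0.4920·139.0) / 3.603 = 251.9/3.603 = 69.92 mg/L.

69.9 mg/L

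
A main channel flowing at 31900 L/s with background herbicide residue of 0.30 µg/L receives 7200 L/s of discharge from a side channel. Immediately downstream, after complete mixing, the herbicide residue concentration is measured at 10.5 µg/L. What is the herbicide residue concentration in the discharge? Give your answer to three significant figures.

55.7 µg/L

Mass balance: 31900·0.3000 + 7200·Cₑ = 39100·10.50
→ Cₑ = (39100·10.50 − 31900·0.3000) / 7200 = 55.69 µg/L.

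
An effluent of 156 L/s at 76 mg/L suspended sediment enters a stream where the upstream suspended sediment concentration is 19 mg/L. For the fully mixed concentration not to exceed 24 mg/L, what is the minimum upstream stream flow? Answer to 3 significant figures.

1620 L/s

Set C_mix = 24: (Q·19.00 + 156.0·76.00) / (Q + 156.0) = 24
→ Q = 156.0·(76.00 − 24)/(24 − 19.00) = 1622 L/s.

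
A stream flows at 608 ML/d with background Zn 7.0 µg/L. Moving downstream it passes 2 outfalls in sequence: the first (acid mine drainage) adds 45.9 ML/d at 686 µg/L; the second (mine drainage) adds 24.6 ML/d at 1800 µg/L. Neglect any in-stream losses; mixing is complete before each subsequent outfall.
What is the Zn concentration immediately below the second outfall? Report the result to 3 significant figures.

Outfall 1: combined Q = 653.9 ML/d; C = (608.0·7.000 + 45.90·686.0)/653.9 = 54.66 µg/L.
Outfall 2: combined Q = 678.5 ML/d; C = (653.9·54.66 + 24.60·1800)/678.5 = 117.9 µg/L.

118 µg/L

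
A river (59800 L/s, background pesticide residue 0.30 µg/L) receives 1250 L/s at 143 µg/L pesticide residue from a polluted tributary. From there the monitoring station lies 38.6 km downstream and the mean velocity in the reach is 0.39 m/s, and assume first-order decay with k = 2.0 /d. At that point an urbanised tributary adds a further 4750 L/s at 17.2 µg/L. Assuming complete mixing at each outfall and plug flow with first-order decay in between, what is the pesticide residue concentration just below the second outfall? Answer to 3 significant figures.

Flow-weighted average: C = (59800·0.3000 + 1250·143.0) / 61050 = 196700/61050 = 3.222 µg/L; combined flow 61050 L/s.
Travel time t = 38.6·1000 / 0.39 = 98970 s = 27.49 h.
Applying C = C₀e^(−kt): 3.222 × 0.1012 = 0.3259 µg/L.
Second outfall: C = (61050·0.3259 + 4750·17.20)/65800 = 1.544 µg/L.

1.54 µg/L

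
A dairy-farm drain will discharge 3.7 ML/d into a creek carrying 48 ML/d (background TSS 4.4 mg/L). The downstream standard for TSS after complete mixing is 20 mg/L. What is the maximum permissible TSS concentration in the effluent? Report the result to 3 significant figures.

At the limit, (Qr·Cr + Qe·Cₑ)/(Qr + Qe) = 20:
Cₑ = (51.70·20 − 48.00·4.400) / 3.700 = 222.4 mg/L.

222 mg/L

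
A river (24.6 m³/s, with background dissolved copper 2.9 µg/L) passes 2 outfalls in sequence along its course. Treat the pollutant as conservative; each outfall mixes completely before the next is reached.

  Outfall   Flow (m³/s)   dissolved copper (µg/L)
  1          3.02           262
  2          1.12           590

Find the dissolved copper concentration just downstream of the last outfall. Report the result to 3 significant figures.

Below outfall 1: Q → 27.62 m³/s, C = (24.60·2.900 + 3.020·262.0)/27.62 = 31.23 µg/L.
Below outfall 2: Q → 28.74 m³/s, C = (27.62·31.23 + 1.120·590.0)/28.74 = 53.01 µg/L.

53.0 µg/L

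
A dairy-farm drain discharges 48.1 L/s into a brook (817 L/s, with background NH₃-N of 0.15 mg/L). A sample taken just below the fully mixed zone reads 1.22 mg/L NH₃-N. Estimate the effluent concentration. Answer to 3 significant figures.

19.4 mg/L

Mass balance: 817.0·0.1500 + 48.10·Cₑ = 865.1·1.220
→ Cₑ = (865.1·1.220 − 817.0·0.1500) / 48.10 = 19.39 mg/L.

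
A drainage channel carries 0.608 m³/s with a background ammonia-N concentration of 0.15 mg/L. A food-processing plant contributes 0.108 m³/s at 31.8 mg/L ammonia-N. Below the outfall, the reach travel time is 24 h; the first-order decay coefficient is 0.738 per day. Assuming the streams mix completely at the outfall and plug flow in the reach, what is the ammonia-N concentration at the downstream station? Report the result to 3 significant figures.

2.35 mg/L

Mass balance: C = (0.6080·0.1500 + 0.1080·31.80) / 0.7160 = 3.526/0.7160 = 4.924 mg/L.
Decay over the reach: 4.924·exp(−kt) = 4.924·0.4781 = 2.354 mg/L.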